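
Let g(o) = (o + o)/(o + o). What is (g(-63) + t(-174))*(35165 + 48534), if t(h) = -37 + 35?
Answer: -83699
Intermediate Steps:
g(o) = 1 (g(o) = (2*o)/((2*o)) = (2*o)*(1/(2*o)) = 1)
t(h) = -2
(g(-63) + t(-174))*(35165 + 48534) = (1 - 2)*(35165 + 48534) = -1*83699 = -83699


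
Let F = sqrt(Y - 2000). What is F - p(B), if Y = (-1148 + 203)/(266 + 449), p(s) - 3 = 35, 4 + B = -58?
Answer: -38 + 23*I*sqrt(77363)/143 ≈ -38.0 + 44.736*I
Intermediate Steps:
B = -62 (B = -4 - 58 = -62)
p(s) = 38 (p(s) = 3 + 35 = 38)
Y = -189/143 (Y = -945/715 = -945*1/715 = -189/143 ≈ -1.3217)
F = 23*I*sqrt(77363)/143 (F = sqrt(-189/143 - 2000) = sqrt(-286189/143) = 23*I*sqrt(77363)/143 ≈ 44.736*I)
F - p(B) = 23*I*sqrt(77363)/143 - 1*38 = 23*I*sqrt(77363)/143 - 38 = -38 + 23*I*sqrt(77363)/143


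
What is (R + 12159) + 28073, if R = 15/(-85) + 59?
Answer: 684944/17 ≈ 40291.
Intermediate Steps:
R = 1000/17 (R = 15*(-1/85) + 59 = -3/17 + 59 = 1000/17 ≈ 58.824)
(R + 12159) + 28073 = (1000/17 + 12159) + 28073 = 207703/17 + 28073 = 684944/17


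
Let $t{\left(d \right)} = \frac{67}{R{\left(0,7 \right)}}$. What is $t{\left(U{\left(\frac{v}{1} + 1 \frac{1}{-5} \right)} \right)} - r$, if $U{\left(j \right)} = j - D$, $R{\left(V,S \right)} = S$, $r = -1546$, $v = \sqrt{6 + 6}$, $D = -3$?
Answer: $\frac{10889}{7} \approx 1555.6$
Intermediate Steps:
$v = 2 \sqrt{3}$ ($v = \sqrt{12} = 2 \sqrt{3} \approx 3.4641$)
$U{\left(j \right)} = 3 + j$ ($U{\left(j \right)} = j - -3 = j + 3 = 3 + j$)
$t{\left(d \right)} = \frac{67}{7}$
$t{\left(U{\left(\frac{v}{1} + 1 \frac{1}{-5} \right)} \right)} - r = \frac{67}{7} - -1546 = \frac{67}{7} + 1546 = \frac{10889}{7}$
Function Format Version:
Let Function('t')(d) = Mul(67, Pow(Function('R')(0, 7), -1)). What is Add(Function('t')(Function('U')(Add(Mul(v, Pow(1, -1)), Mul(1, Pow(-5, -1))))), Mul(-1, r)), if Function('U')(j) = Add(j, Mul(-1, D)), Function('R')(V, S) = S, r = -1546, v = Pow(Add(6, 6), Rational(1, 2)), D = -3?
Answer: Rational(10889, 7) ≈ 1555.6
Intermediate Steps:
v = Mul(2, Pow(3, Rational(1, 2))) (v = Pow(12, Rational(1, 2)) = Mul(2, Pow(3, Rational(1, 2))) ≈ 3.4641)
Function('U')(j) = Add(3, j) (Function('U')(j) = Add(j, Mul(-1, -3)) = Add(j, 3) = Add(3, j))
Function('t')(d) = Rational(67, 7) (Function('t')(d) = Mul(67, Pow(7, -1)) = Mul(67, Rational(1, 7)) = Rational(67, 7))
Add(Function('t')(Function('U')(Add(Mul(v, Pow(1, -1)), Mul(1, Pow(-5, -1))))), Mul(-1, r)) = Add(Rational(67, 7), Mul(-1, -1546)) = Add(Rational(67, 7), 1546) = Rational(10889, 7)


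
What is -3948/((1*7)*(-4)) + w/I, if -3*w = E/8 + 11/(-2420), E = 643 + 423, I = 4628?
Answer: 215326183/1527240 ≈ 140.99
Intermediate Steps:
E = 1066
w = -14657/330 (w = -(1066/8 + 11/(-2420))/3 = -(1066*(⅛) + 11*(-1/2420))/3 = -(533/4 - 1/220)/3 = -⅓*14657/110 = -14657/330 ≈ -44.415)
-3948/((1*7)*(-4)) + w/I = -3948/((1*7)*(-4)) - 14657/330/4628 = -3948/(7*(-4)) - 14657/330*1/4628 = -3948/(-28) - 14657/1527240 = -3948*(-1/28) - 14657/1527240 = 141 - 14657/1527240 = 215326183/1527240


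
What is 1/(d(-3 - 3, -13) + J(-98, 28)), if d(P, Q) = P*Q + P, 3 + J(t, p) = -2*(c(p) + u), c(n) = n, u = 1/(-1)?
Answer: 1/15 ≈ 0.066667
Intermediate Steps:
u = -1 (u = 1*(-1) = -1)
J(t, p) = -1 - 2*p (J(t, p) = -3 - 2*(p - 1) = -3 - 2*(-1 + p) = -3 + (2 - 2*p) = -1 - 2*p)
d(P, Q) = P + P*Q
1/(d(-3 - 3, -13) + J(-98, 28)) = 1/((-3 - 3)*(1 - 13) + (-1 - 2*28)) = 1/(-6*(-12) + (-1 - 56)) = 1/(72 - 57) = 1/15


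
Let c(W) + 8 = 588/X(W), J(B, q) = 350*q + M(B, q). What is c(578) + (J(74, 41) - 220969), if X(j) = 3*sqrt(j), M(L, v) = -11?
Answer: -206638 + 98*sqrt(2)/17 ≈ -2.0663e+5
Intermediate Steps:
J(B, q) = -11 + 350*q (J(B, q) = 350*q - 11 = -11 + 350*q)
c(W) = -8 + 196/sqrt(W) (c(W) = -8 + 588/((3*sqrt(W))) = -8 + 588*(1/(3*sqrt(W))) = -8 + 196/sqrt(W))
c(578) + (J(74, 41) - 220969) = (-8 + 196/sqrt(578)) + ((-11 + 350*41) - 220969) = (-8 + 196*(sqrt(2)/34)) + ((-11 + 14350) - 220969) = (-8 + 98*sqrt(2)/17) + (14339 - 220969) = (-8 + 98*sqrt(2)/17) - 206630 = -206638 + 98*sqrt(2)/17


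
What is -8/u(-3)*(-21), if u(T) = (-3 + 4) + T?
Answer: -84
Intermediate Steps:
u(T) = 1 + T
-8/u(-3)*(-21) = -8/(1 - 3)*(-21) = -8/(-2)*(-21) = -8*(-1/2)*(-21) = 4*(-21) = -84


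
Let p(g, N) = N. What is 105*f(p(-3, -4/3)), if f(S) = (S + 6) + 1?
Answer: 595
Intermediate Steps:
f(S) = 7 + S (f(S) = (6 + S) + 1 = 7 + S)
105*f(p(-3, -4/3)) = 105*(7 - 4/3) = 105*(17/3) = 595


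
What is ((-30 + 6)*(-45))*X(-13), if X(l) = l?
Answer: -14040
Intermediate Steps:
((-30 + 6)*(-45))*X(-13) = ((-30 + 6)*(-45))*(-13) = -24*(-45)*(-13) = 1080*(-13) = -14040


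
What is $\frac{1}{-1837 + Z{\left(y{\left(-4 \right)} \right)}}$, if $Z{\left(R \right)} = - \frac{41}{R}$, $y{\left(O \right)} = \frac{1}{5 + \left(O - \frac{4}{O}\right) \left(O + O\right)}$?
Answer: $- \frac{1}{3026} \approx -0.00033047$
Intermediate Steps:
$y{\left(O \right)} = \frac{1}{5 + 2 O \left(O - \frac{4}{O}\right)}$ ($y{\left(O \right)} = \frac{1}{5 + \left(O - \frac{4}{O}\right) 2 O} = \frac{1}{5 + 2 O \left(O - \frac{4}{O}\right)}$)
$\frac{1}{-1837 + Z{\left(y{\left(-4 \right)} \right)}} = \frac{1}{-1837 - \frac{41}{\frac{1}{-3 + 2 \left(-4\right)^{2}}}} = \frac{1}{-1837 - \frac{41}{\frac{1}{-3 + 2 \cdot 16}}} = \frac{1}{-1837 - \frac{41}{\frac{1}{-3 + 32}}} = \frac{1}{-1837 - \frac{41}{\frac{1}{29}}} = \frac{1}{-1837 - 41 \frac{1}{\frac{1}{29}}} = \frac{1}{-1837 - 1189} = \frac{1}{-3026} = - \frac{1}{3026}$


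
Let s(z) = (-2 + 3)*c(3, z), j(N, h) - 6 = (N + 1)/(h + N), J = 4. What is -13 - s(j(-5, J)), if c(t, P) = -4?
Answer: -9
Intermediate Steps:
j(N, h) = 6 + (1 + N)/(N + h) (j(N, h) = 6 + (N + 1)/(h + N) = 6 + (1 + N)/(N + h))
s(z) = -4 (s(z) = (-2 + 3)*(-4) = 1*(-4) = -4)
-13 - s(j(-5, J)) = -13 - 1*(-4) = -13 + 4 = -9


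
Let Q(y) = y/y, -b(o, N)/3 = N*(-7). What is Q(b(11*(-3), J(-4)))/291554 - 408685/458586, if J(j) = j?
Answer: -29788321976/33425645661 ≈ -0.89118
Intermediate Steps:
b(o, N) = 21*N (b(o, N) = -3*N*(-7) = -(-21)*N = 21*N)
Q(y) = 1
Q(b(11*(-3), J(-4)))/291554 - 408685/458586 = 1/291554 - 408685/458586 = -29788321976/33425645661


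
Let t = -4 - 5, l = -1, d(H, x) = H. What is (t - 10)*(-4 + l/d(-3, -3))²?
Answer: -2299/9 ≈ -255.44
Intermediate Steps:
t = -9
(t - 10)*(-4 + l/d(-3, -3))² = (-9 - 10)*(-4 - 1/(-3))² = -19*(-4 - 1*(-⅓))² = -19*(-4 + ⅓)² = -19*(-11/3)² = -19*121/9 = -2299/9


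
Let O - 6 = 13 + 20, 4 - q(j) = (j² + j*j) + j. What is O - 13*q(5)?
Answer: 702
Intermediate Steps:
q(j) = 4 - j - 2*j² (q(j) = 4 - ((j² + j*j) + j) = 4 - ((j² + j²) + j) = 4 - (2*j² + j) = 4 - (j + 2*j²) = 4 + (-j - 2*j²) = 4 - j - 2*j²)
O = 39 (O = 6 + (13 + 20) = 6 + 33 = 39)
O - 13*q(5) = 39 - 13*(4 - 1*5 - 2*5²) = 39 - 13*(4 - 5 - 2*25) = 39 - 13*(4 - 5 - 50) = 39 - 13*(-51) = 39 + 663 = 702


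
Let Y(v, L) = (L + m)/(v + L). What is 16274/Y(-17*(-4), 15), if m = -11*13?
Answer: -675371/64 ≈ -10553.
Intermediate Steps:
m = -143
Y(v, L) = (-143 + L)/(L + v) (Y(v, L) = (L - 143)/(v + L) = (-143 + L)/(L + v))
16274/Y(-17*(-4), 15) = 16274/(((-143 + 15)/(15 - 17*(-4)))) = 16274/((-128/(15 + 68))) = 16274/((-128/83)) = 16274/(((1/83)*(-128))) = 16274/(-128/83) = 16274*(-83/128) = -675371/64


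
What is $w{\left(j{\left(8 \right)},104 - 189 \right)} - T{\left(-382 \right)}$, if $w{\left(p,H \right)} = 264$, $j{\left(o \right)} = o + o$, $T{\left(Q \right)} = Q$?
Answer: $646$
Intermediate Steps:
$j{\left(o \right)} = 2 o$
$w{\left(j{\left(8 \right)},104 - 189 \right)} - T{\left(-382 \right)} = 264 - -382 = 264 + 382 = 646$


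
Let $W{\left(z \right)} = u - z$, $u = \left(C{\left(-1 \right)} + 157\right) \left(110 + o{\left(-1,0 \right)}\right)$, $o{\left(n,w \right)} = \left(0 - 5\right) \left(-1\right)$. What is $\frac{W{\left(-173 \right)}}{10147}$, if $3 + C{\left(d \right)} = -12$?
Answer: $\frac{16503}{10147} \approx 1.6264$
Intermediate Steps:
$C{\left(d \right)} = -15$ ($C{\left(d \right)} = -3 - 12 = -15$)
$o{\left(n,w \right)} = 5$ ($o{\left(n,w \right)} = \left(-5\right) \left(-1\right) = 5$)
$u = 16330$ ($u = \left(-15 + 157\right) \left(110 + 5\right) = 142 \cdot 115 = 16330$)
$W{\left(z \right)} = 16330 - z$
$\frac{W{\left(-173 \right)}}{10147} = \frac{16330 - -173}{10147} = \left(16330 + 173\right) \frac{1}{10147} = 16503 \cdot \frac{1}{10147} = \frac{16503}{10147}$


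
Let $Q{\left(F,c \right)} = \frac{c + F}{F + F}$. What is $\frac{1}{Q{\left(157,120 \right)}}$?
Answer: $\frac{314}{277} \approx 1.1336$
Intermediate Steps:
$Q{\left(F,c \right)} = \frac{F + c}{2 F}$
$\frac{1}{Q{\left(157,120 \right)}} = \frac{1}{\frac{1}{2} \cdot \frac{1}{157} \left(157 + 120\right)} = \frac{1}{\frac{1}{2} \cdot \frac{1}{157} \cdot 277} = \frac{1}{\frac{277}{314}} = \frac{314}{277}$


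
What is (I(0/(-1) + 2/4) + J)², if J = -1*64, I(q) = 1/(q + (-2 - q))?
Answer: 16641/4 ≈ 4160.3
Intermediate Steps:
I(q) = -½ (I(q) = 1/(-2) = -½)
J = -64
(I(0/(-1) + 2/4) + J)² = (-½ - 64)² = (-129/2)² = 16641/4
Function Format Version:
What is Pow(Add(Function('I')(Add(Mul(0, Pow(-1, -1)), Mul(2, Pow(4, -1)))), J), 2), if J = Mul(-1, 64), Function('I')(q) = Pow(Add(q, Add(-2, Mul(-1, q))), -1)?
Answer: Rational(16641, 4) ≈ 4160.3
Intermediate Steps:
Function('I')(q) = Rational(-1, 2) (Function('I')(q) = Pow(-2, -1) = Rational(-1, 2))
J = -64
Pow(Add(Function('I')(Add(Mul(0, Pow(-1, -1)), Mul(2, Pow(4, -1)))), J), 2) = Pow(Add(Rational(-1, 2), -64), 2) = Pow(Rational(-129, 2), 2) = Rational(16641, 4)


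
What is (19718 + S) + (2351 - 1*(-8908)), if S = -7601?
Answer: 23376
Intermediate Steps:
(19718 + S) + (2351 - 1*(-8908)) = (19718 - 7601) + (2351 - 1*(-8908)) = 12117 + (2351 + 8908) = 12117 + 11259 = 23376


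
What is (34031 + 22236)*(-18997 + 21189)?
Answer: 123337264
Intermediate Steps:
(34031 + 22236)*(-18997 + 21189) = 56267*2192 = 123337264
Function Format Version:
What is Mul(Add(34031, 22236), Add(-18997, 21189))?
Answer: 123337264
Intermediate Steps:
Mul(Add(34031, 22236), Add(-18997, 21189)) = Mul(56267, 2192) = 123337264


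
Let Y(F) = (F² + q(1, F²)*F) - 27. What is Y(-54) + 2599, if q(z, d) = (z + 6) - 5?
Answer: 5380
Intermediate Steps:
q(z, d) = 1 + z (q(z, d) = (6 + z) - 5 = 1 + z)
Y(F) = -27 + F² + 2*F (Y(F) = (F² + (1 + 1)*F) - 27 = (F² + 2*F) - 27 = -27 + F² + 2*F)
Y(-54) + 2599 = (-27 + (-54)² + 2*(-54)) + 2599 = (-27 + 2916 - 108) + 2599 = 2781 + 2599 = 5380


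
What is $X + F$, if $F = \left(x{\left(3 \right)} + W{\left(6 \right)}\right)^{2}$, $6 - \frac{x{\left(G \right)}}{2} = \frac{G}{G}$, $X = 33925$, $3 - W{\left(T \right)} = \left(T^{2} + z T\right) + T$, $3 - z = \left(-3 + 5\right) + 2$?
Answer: $34454$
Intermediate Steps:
$z = -1$ ($z = 3 - \left(\left(-3 + 5\right) + 2\right) = 3 - \left(2 + 2\right) = 3 - 4 = -1$)
$W{\left(T \right)} = 3 - T^{2}$ ($W{\left(T \right)} = 3 - \left(\left(T^{2} - T\right) + T\right) = 3 - T^{2}$)
$x{\left(G \right)} = 10$ ($x{\left(G \right)} = 12 - 2 \frac{G}{G} = 12 - 2 = 10$)
$F = 529$ ($F = \left(10 + \left(3 - 6^{2}\right)\right)^{2} = \left(10 + \left(3 - 36\right)\right)^{2} = \left(10 - 33\right)^{2} = \left(-23\right)^{2} = 529$)
$X + F = 33925 + 529 = 34454$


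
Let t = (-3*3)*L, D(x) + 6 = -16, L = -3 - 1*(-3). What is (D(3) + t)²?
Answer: 484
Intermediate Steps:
L = 0 (L = -3 + 3 = 0)
D(x) = -22 (D(x) = -6 - 16 = -22)
t = 0 (t = -3*3*0 = -9*0 = 0)
(D(3) + t)² = (-22 + 0)² = (-22)² = 484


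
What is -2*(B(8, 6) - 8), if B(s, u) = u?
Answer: 4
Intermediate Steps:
-2*(B(8, 6) - 8) = -2*(6 - 8) = -2*(-2) = 4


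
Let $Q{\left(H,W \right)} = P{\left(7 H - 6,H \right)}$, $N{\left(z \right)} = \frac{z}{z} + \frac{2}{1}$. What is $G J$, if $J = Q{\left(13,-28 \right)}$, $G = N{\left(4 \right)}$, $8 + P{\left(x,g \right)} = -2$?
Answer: $-30$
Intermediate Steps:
$N{\left(z \right)} = 3$ ($N{\left(z \right)} = 1 + 2 \cdot 1 = 1 + 2 = 3$)
$P{\left(x,g \right)} = -10$ ($P{\left(x,g \right)} = -8 - 2 = -10$)
$Q{\left(H,W \right)} = -10$
$G = 3$
$J = -10$
$G J = 3 \left(-10\right) = -30$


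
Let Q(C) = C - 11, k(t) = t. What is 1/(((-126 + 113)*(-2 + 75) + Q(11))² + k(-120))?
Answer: 1/900481 ≈ 1.1105e-6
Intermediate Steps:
Q(C) = -11 + C
1/(((-126 + 113)*(-2 + 75) + Q(11))² + k(-120)) = 1/(((-126 + 113)*(-2 + 75) + (-11 + 11))² - 120) = 1/((-13*73 + 0)² - 120) = 1/((-949 + 0)² - 120) = 1/((-949)² - 120) = 1/(900601 - 120) = 1/900481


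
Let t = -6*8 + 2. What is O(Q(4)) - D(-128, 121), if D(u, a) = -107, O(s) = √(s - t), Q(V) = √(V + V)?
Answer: 107 + √(46 + 2*√2) ≈ 113.99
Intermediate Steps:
Q(V) = √2*√V (Q(V) = √(2*V) = √2*√V)
t = -46 (t = -48 + 2 = -46)
O(s) = √(46 + s) (O(s) = √(s - 1*(-46)) = √(s + 46) = √(46 + s))
O(Q(4)) - D(-128, 121) = √(46 + √2*√4) - 1*(-107) = √(46 + √2*2) + 107 = √(46 + 2*√2) + 107 = 107 + √(46 + 2*√2)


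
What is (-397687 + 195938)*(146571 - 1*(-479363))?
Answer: -126281558566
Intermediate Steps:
(-397687 + 195938)*(146571 - 1*(-479363)) = -201749*(146571 + 479363) = -201749*625934 = -126281558566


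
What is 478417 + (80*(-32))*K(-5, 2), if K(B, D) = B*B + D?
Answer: 409297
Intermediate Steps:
K(B, D) = D + B² (K(B, D) = B² + D = D + B²)
478417 + (80*(-32))*K(-5, 2) = 478417 + (80*(-32))*(2 + (-5)²) = 478417 - 2560*(2 + 25) = 478417 - 2560*27 = 478417 - 69120 = 409297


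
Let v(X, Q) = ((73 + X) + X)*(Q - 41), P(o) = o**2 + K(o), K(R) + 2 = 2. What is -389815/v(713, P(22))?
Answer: -389815/664057 ≈ -0.58702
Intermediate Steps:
K(R) = 0 (K(R) = -2 + 2 = 0)
P(o) = o**2 (P(o) = o**2 + 0 = o**2)
v(X, Q) = (-41 + Q)*(73 + 2*X) (v(X, Q) = (73 + 2*X)*(-41 + Q) = (-41 + Q)*(73 + 2*X))
-389815/v(713, P(22)) = -389815/(-2993 - 82*713 + 73*22**2 + 2*22**2*713) = -389815/(-2993 - 58466 + 73*484 + 2*484*713) = -389815/(-2993 - 58466 + 35332 + 690184) = -389815/664057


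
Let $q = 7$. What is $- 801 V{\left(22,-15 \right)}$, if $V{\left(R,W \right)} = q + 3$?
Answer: $-8010$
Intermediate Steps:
$V{\left(R,W \right)} = 10$ ($V{\left(R,W \right)} = 7 + 3 = 10$)
$- 801 V{\left(22,-15 \right)} = \left(-801\right) 10 = -8010$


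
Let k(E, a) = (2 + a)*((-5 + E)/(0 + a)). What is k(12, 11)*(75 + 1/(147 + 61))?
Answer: 109207/176 ≈ 620.49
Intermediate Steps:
k(E, a) = (-5 + E)*(2 + a)/a (k(E, a) = (2 + a)*((-5 + E)/a) = (-5 + E)*(2 + a)/a)
k(12, 11)*(75 + 1/(147 + 61)) = ((-10 + 2*12 + 11*(-5 + 12))/11)*(75 + 1/(147 + 61)) = ((-10 + 24 + 11*7)/11)*(75 + 1/208) = ((-10 + 24 + 77)/11)*(75 + 1/208) = ((1/11)*91)*(15601/208) = (91/11)*(15601/208) = 109207/176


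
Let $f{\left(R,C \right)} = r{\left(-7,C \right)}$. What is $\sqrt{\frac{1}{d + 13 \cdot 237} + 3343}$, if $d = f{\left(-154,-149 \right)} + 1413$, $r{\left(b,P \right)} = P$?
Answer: $\frac{2 \sqrt{15778146230}}{4345} \approx 57.819$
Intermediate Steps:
$f{\left(R,C \right)} = C$
$d = 1264$ ($d = -149 + 1413 = 1264$)
$\sqrt{\frac{1}{d + 13 \cdot 237} + 3343} = \sqrt{\frac{1}{1264 + 13 \cdot 237} + 3343} = \sqrt{\frac{1}{1264 + 3081} + 3343} = \sqrt{\frac{1}{4345} + 3343} = \sqrt{\frac{14525336}{4345}} = \frac{2 \sqrt{15778146230}}{4345}$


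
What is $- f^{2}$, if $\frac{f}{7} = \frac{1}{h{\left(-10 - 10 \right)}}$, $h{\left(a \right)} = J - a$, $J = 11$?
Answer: $- \frac{49}{961} \approx -0.050989$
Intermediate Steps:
$h{\left(a \right)} = 11 - a$
$f = \frac{7}{31}$ ($f = \frac{7}{11 - \left(-10 - 10\right)} = \frac{7}{11 - -20} = \frac{7}{11 + 20} = \frac{7}{31} \approx 0.22581$)
$- f^{2} = - \left(\frac{7}{31}\right)^{2} = \left(-1\right) \frac{49}{961} = - \frac{49}{961}$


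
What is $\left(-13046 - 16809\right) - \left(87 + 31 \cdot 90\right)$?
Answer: $-32732$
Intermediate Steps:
$\left(-13046 - 16809\right) - \left(87 + 31 \cdot 90\right) = -29855 - \left(87 + 2790\right) = -29855 - 2877 = -32732$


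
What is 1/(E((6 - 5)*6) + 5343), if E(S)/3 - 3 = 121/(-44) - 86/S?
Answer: 4/21203 ≈ 0.00018865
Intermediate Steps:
E(S) = ¾ - 258/S (E(S) = 9 + 3*(121/(-44) - 86/S) = 9 + 3*(121*(-1/44) - 86/S) = 9 + 3*(-11/4 - 86/S) = 9 + (-33/4 - 258/S) = ¾ - 258/S)
1/(E((6 - 5)*6) + 5343) = 1/((¾ - 258*1/(6*(6 - 5))) + 5343) = 1/((¾ - 258/(1*6)) + 5343) = 1/((¾ - 258/6) + 5343) = 1/((¾ - 258*⅙) + 5343) = 1/((¾ - 43) + 5343) = 1/(-169/4 + 5343) = 1/(21203/4) = 4/21203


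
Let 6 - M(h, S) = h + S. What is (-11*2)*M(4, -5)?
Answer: -154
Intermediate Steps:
M(h, S) = 6 - S - h (M(h, S) = 6 - (h + S) = 6 - (S + h) = 6 + (-S - h) = 6 - S - h)
(-11*2)*M(4, -5) = (-11*2)*(6 - 1*(-5) - 1*4) = -22*(6 + 5 - 4) = -22*7 = -154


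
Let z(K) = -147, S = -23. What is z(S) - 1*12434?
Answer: -12581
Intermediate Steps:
z(S) - 1*12434 = -147 - 1*12434 = -147 - 12434 = -12581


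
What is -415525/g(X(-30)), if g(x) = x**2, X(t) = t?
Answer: -16621/36 ≈ -461.69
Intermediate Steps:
-415525/g(X(-30)) = -415525/((-30)**2) = -415525/900 = -415525*1/900 = -16621/36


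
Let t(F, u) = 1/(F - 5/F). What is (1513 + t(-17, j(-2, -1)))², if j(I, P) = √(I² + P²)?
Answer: 184620605625/80656 ≈ 2.2890e+6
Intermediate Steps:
(1513 + t(-17, j(-2, -1)))² = (1513 - 17/(-5 + (-17)²))² = (1513 - 17/(-5 + 289))² = (1513 - 17/284)² = (429675/284)² = 184620605625/80656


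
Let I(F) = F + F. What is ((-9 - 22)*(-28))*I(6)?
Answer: 10416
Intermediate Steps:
I(F) = 2*F
((-9 - 22)*(-28))*I(6) = ((-9 - 22)*(-28))*(2*6) = -31*(-28)*12 = 868*12 = 10416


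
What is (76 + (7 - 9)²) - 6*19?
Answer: -34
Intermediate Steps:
(76 + (7 - 9)²) - 6*19 = (76 + (-2)²) - 114 = (76 + 4) - 114 = 80 - 114 = -34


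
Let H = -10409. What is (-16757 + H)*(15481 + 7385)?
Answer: -621177756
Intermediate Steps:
(-16757 + H)*(15481 + 7385) = (-16757 - 10409)*(15481 + 7385) = -27166*22866 = -621177756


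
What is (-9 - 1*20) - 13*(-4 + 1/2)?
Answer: 33/2 ≈ 16.500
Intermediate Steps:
(-9 - 1*20) - 13*(-4 + 1/2) = (-9 - 20) - 13*(-4 + 1*(1/2)) = -29 - 13*(-4 + 1/2) = -29 - 13*(-7/2) = -29 + 91/2 = 33/2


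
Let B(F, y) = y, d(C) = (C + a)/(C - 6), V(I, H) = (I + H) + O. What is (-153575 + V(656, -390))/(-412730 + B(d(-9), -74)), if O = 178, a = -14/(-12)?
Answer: 153131/412804 ≈ 0.37095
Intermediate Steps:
a = 7/6 (a = -14*(-1/12) = 7/6 ≈ 1.1667)
V(I, H) = 178 + H + I (V(I, H) = (I + H) + 178 = (H + I) + 178 = 178 + H + I)
d(C) = (7/6 + C)/(-6 + C) (d(C) = (C + 7/6)/(C - 6) = (7/6 + C)/(-6 + C))
(-153575 + V(656, -390))/(-412730 + B(d(-9), -74)) = (-153575 + (178 - 390 + 656))/(-412730 - 74) = (-153575 + 444)/(-412804) = -153131*(-1/412804) = 153131/412804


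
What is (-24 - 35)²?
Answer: 3481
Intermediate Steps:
(-24 - 35)² = (-59)² = 3481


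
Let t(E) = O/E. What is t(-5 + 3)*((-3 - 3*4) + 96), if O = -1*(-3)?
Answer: -243/2 ≈ -121.50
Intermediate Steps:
O = 3
t(E) = 3/E
t(-5 + 3)*((-3 - 3*4) + 96) = (3/(-5 + 3))*((-3 - 3*4) + 96) = (3/(-2))*((-3 - 12) + 96) = (3*(-1/2))*(-15 + 96) = -3/2*81 = -243/2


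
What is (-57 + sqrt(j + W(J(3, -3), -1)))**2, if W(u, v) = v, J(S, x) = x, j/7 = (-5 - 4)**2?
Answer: (57 - sqrt(566))**2 ≈ 1102.9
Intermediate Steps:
j = 567 (j = 7*(-5 - 4)**2 = 7*(-9)**2 = 7*81 = 567)
(-57 + sqrt(j + W(J(3, -3), -1)))**2 = (-57 + sqrt(567 - 1))**2 = (-57 + sqrt(566))**2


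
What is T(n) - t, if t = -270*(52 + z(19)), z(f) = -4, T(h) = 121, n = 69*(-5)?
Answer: 13081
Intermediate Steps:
n = -345
t = -12960 (t = -270*(52 - 4) = -270*48 = -12960)
T(n) - t = 121 - 1*(-12960) = 121 + 12960 = 13081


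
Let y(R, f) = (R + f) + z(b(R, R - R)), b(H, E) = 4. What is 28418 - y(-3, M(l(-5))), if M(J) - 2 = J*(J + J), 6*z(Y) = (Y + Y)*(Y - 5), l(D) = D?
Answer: 85111/3 ≈ 28370.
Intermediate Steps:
z(Y) = Y*(-5 + Y)/3 (z(Y) = ((Y + Y)*(Y - 5))/6 = ((2*Y)*(-5 + Y))/6 = (2*Y*(-5 + Y))/6 = Y*(-5 + Y)/3)
M(J) = 2 + 2*J² (M(J) = 2 + J*(J + J) = 2 + J*(2*J) = 2 + 2*J²)
y(R, f) = -4/3 + R + f (y(R, f) = (R + f) + (⅓)*4*(-5 + 4) = (R + f) + (⅓)*4*(-1) = (R + f) - 4/3 = -4/3 + R + f)
28418 - y(-3, M(l(-5))) = 28418 - (-4/3 - 3 + (2 + 2*(-5)²)) = 28418 - (-4/3 - 3 + (2 + 2*25)) = 28418 - (-4/3 - 3 + (2 + 50)) = 28418 - (-4/3 - 3 + 52) = 28418 - 1*143/3 = 28418 - 143/3 = 85111/3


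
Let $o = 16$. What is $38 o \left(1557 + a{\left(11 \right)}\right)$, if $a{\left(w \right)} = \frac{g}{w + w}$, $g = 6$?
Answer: $\frac{10415040}{11} \approx 9.4682 \cdot 10^{5}$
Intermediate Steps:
$a{\left(w \right)} = \frac{3}{w}$ ($a{\left(w \right)} = \frac{1}{w + w} 6 = \frac{1}{2 w} 6 = \frac{3}{w}$)
$38 o \left(1557 + a{\left(11 \right)}\right) = 38 \cdot 16 \left(1557 + \frac{3}{11}\right) = 608 \left(1557 + 3 \cdot \frac{1}{11}\right) = 608 \left(1557 + \frac{3}{11}\right) = 608 \cdot \frac{17130}{11} = \frac{10415040}{11}$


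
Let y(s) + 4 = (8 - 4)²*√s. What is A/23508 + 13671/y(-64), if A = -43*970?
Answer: -123097217/24095700 - 109368*I/1025 ≈ -5.1087 - 106.7*I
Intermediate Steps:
A = -41710
y(s) = -4 + 16*√s (y(s) = -4 + (8 - 4)²*√s = -4 + 4²*√s = -4 + 16*√s)
A/23508 + 13671/y(-64) = -41710/23508 + 13671/(-4 + 16*√(-64)) = -41710*1/23508 + 13671/(-4 + 16*(8*I)) = -20855/11754 + 13671/(-4 + 128*I) = -20855/11754 + 13671*((-4 - 128*I)/16400) = -20855/11754 + 13671*(-4 - 128*I)/16400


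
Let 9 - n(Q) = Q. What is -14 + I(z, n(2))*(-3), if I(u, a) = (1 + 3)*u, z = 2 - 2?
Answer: -14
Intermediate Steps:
z = 0
n(Q) = 9 - Q
I(u, a) = 4*u
-14 + I(z, n(2))*(-3) = -14 + (4*0)*(-3) = -14 + 0*(-3) = -14 + 0 = -14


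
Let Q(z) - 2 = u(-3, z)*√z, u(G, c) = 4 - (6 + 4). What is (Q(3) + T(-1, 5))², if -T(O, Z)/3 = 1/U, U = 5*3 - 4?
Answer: 13429/121 - 228*√3/11 ≈ 75.083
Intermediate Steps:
u(G, c) = -6 (u(G, c) = 4 - 1*10 = 4 - 10 = -6)
U = 11 (U = 15 - 4 = 11)
Q(z) = 2 - 6*√z
T(O, Z) = -3/11
(Q(3) + T(-1, 5))² = ((2 - 6*√3) - 3/11)² = (19/11 - 6*√3)²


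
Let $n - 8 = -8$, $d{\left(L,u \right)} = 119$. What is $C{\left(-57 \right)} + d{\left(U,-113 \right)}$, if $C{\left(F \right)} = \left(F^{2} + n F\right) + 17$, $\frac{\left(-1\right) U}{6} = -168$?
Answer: $3385$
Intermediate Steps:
$U = 1008$ ($U = \left(-6\right) \left(-168\right) = 1008$)
$n = 0$ ($n = 8 - 8 = 0$)
$C{\left(F \right)} = 17 + F^{2}$ ($C{\left(F \right)} = \left(F^{2} + 0 F\right) + 17 = \left(F^{2} + 0\right) + 17 = F^{2} + 17 = 17 + F^{2}$)
$C{\left(-57 \right)} + d{\left(U,-113 \right)} = \left(17 + \left(-57\right)^{2}\right) + 119 = \left(17 + 3249\right) + 119 = 3266 + 119 = 3385$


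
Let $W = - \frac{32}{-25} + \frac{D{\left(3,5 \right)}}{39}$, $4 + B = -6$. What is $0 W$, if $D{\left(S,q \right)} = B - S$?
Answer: $0$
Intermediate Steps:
$B = -10$ ($B = -4 - 6 = -10$)
$D{\left(S,q \right)} = -10 - S$
$W = \frac{71}{75}$ ($W = - \frac{32}{-25} + \frac{-10 - 3}{39} = \left(-32\right) \left(- \frac{1}{25}\right) + \left(-10 - 3\right) \frac{1}{39} = \frac{32}{25} - \frac{1}{3} = \frac{71}{75} \approx 0.94667$)
$0 W = 0 \cdot \frac{71}{75} = 0$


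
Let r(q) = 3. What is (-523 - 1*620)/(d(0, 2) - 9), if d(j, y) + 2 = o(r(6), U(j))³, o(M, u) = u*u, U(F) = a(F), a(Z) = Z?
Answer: 1143/11 ≈ 103.91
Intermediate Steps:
U(F) = F
o(M, u) = u²
d(j, y) = -2 + j⁶ (d(j, y) = -2 + (j²)³ = -2 + j⁶)
(-523 - 1*620)/(d(0, 2) - 9) = (-523 - 1*620)/((-2 + 0⁶) - 9) = (-523 - 620)/((-2 + 0) - 9) = -1143/(-2 - 9) = -1143/(-11) = -1/11*(-1143) = 1143/11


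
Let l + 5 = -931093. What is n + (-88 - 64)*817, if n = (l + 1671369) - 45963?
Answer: 570124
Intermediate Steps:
l = -931098 (l = -5 - 931093 = -931098)
n = 694308 (n = (-931098 + 1671369) - 45963 = 740271 - 45963 = 694308)
n + (-88 - 64)*817 = 694308 + (-88 - 64)*817 = 694308 - 152*817 = 694308 - 124184 = 570124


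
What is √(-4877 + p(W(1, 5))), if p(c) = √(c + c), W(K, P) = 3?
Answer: √(-4877 + √6) ≈ 69.818*I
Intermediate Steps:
p(c) = √2*√c (p(c) = √(2*c) = √2*√c)
√(-4877 + p(W(1, 5))) = √(-4877 + √2*√3) = √(-4877 + √6)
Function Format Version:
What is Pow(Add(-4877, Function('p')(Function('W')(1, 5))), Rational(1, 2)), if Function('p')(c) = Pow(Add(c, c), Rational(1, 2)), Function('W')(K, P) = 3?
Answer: Pow(Add(-4877, Pow(6, Rational(1, 2))), Rational(1, 2)) ≈ Mul(69.818, I)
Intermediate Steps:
Function('p')(c) = Mul(Pow(2, Rational(1, 2)), Pow(c, Rational(1, 2))) (Function('p')(c) = Pow(Mul(2, c), Rational(1, 2)) = Mul(Pow(2, Rational(1, 2)), Pow(c, Rational(1, 2))))
Pow(Add(-4877, Function('p')(Function('W')(1, 5))), Rational(1, 2)) = Pow(Add(-4877, Mul(Pow(2, Rational(1, 2)), Pow(3, Rational(1, 2)))), Rational(1, 2)) = Pow(Add(-4877, Pow(6, Rational(1, 2))), Rational(1, 2))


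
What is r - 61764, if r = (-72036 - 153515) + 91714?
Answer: -195601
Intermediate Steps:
r = -133837 (r = -225551 + 91714 = -133837)
r - 61764 = -133837 - 61764 = -195601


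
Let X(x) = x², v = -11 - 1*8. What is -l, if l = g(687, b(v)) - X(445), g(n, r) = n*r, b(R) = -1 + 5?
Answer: 195277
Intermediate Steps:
v = -19 (v = -11 - 8 = -19)
b(R) = 4
l = -195277 (l = 687*4 - 1*445² = 2748 - 1*198025 = 2748 - 198025 = -195277)
-l = -1*(-195277) = 195277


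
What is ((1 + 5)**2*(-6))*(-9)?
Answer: 1944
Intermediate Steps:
((1 + 5)**2*(-6))*(-9) = (6**2*(-6))*(-9) = (36*(-6))*(-9) = -216*(-9) = 1944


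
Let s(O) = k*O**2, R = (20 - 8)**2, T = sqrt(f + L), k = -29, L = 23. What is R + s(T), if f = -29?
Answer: 318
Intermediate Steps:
T = I*sqrt(6) (T = sqrt(-29 + 23) = sqrt(-6) = I*sqrt(6) ≈ 2.4495*I)
R = 144 (R = 12**2 = 144)
s(O) = -29*O**2
R + s(T) = 144 - 29*(I*sqrt(6))**2 = 144 - 29*(-6) = 144 + 174 = 318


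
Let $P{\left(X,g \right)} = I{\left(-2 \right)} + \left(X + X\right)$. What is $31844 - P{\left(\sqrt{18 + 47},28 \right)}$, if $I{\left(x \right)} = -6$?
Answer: $31850 - 2 \sqrt{65} \approx 31834.0$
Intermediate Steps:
$P{\left(X,g \right)} = -6 + 2 X$ ($P{\left(X,g \right)} = -6 + \left(X + X\right) = -6 + 2 X$)
$31844 - P{\left(\sqrt{18 + 47},28 \right)} = 31844 - \left(-6 + 2 \sqrt{18 + 47}\right) = 31844 - \left(-6 + 2 \sqrt{65}\right) = 31844 + \left(6 - 2 \sqrt{65}\right) = 31850 - 2 \sqrt{65}$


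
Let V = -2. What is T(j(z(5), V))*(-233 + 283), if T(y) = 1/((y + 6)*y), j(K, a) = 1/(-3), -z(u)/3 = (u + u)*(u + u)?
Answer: -450/17 ≈ -26.471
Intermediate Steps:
z(u) = -12*u² (z(u) = -3*(u + u)*(u + u) = -3*2*u*2*u = -12*u²)
j(K, a) = -⅓ (j(K, a) = 1*(-⅓) = -⅓)
T(y) = 1/(y*(6 + y)) (T(y) = 1/((6 + y)*y) = 1/(y*(6 + y)))
T(j(z(5), V))*(-233 + 283) = (1/((-⅓)*(6 - ⅓)))*(-233 + 283) = -3/17/3*50 = -3*3/17*50 = -9/17*50 = -450/17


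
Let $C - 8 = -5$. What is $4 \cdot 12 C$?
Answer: $144$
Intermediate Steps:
$C = 3$ ($C = 8 - 5 = 3$)
$4 \cdot 12 C = 4 \cdot 12 \cdot 3 = 48 \cdot 3 = 144$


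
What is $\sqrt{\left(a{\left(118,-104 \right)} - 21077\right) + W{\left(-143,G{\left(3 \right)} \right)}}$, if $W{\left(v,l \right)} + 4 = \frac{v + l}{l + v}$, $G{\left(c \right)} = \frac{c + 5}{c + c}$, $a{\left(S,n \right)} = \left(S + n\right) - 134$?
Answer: $20 i \sqrt{53} \approx 145.6 i$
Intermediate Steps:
$a{\left(S,n \right)} = -134 + S + n$
$G{\left(c \right)} = \frac{5 + c}{2 c}$
$W{\left(v,l \right)} = -3$ ($W{\left(v,l \right)} = -4 + \frac{v + l}{l + v} = -4 + \frac{l + v}{l + v} = -4 + 1 = -3$)
$\sqrt{\left(a{\left(118,-104 \right)} - 21077\right) + W{\left(-143,G{\left(3 \right)} \right)}} = \sqrt{\left(\left(-134 + 118 - 104\right) - 21077\right) - 3} = \sqrt{\left(-120 - 21077\right) - 3} = \sqrt{-21197 - 3} = \sqrt{-21200} = 20 i \sqrt{53}$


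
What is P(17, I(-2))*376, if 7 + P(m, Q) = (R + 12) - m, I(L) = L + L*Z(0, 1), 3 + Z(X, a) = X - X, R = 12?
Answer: 0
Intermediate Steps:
Z(X, a) = -3 (Z(X, a) = -3 + (X - X) = -3 + 0 = -3)
I(L) = -2*L (I(L) = L + L*(-3) = L - 3*L = -2*L)
P(m, Q) = 17 - m (P(m, Q) = -7 + ((12 + 12) - m) = -7 + (24 - m) = 17 - m)
P(17, I(-2))*376 = (17 - 1*17)*376 = (17 - 17)*376 = 0*376 = 0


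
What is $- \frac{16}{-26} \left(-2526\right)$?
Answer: $- \frac{20208}{13} \approx -1554.5$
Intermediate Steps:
$- \frac{16}{-26} \left(-2526\right) = \left(-16\right) \left(- \frac{1}{26}\right) \left(-2526\right) = \frac{8}{13} \left(-2526\right) = - \frac{20208}{13}$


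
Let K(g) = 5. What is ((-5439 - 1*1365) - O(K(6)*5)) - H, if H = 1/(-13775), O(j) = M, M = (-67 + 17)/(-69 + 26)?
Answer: -4030868007/592325 ≈ -6805.2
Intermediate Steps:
M = 50/43 (M = -50/(-43) = -50*(-1/43) = 50/43 ≈ 1.1628)
O(j) = 50/43
H = -1/13775 ≈ -7.2595e-5
((-5439 - 1*1365) - O(K(6)*5)) - H = ((-5439 - 1*1365) - 1*50/43) - 1*(-1/13775) = ((-5439 - 1365) - 50/43) + 1/13775 = (-6804 - 50/43) + 1/13775 = -292622/43 + 1/13775 = -4030868007/592325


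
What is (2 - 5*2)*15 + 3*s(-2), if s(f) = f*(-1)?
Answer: -114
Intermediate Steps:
s(f) = -f
(2 - 5*2)*15 + 3*s(-2) = (2 - 5*2)*15 + 3*(-1*(-2)) = (2 - 10)*15 + 3*2 = -8*15 + 6 = -120 + 6 = -114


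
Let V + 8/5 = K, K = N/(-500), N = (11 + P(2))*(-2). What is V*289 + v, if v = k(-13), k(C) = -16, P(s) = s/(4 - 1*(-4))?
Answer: -93079/200 ≈ -465.40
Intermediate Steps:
P(s) = s/8 (P(s) = s/(4 + 4) = s/8)
v = -16
N = -45/2 (N = (11 + (⅛)*2)*(-2) = (11 + ¼)*(-2) = (45/4)*(-2) = -45/2 ≈ -22.500)
K = 9/200 (K = -45/2/(-500) = -45/2*(-1/500) = 9/200 ≈ 0.045000)
V = -311/200 (V = -8/5 + 9/200 = -311/200 ≈ -1.5550)
V*289 + v = -311/200*289 - 16 = -89879/200 - 16 = -93079/200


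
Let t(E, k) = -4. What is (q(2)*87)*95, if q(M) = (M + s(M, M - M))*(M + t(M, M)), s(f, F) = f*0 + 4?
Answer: -99180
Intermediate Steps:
s(f, F) = 4 (s(f, F) = 0 + 4 = 4)
q(M) = (-4 + M)*(4 + M) (q(M) = (M + 4)*(M - 4) = (4 + M)*(-4 + M) = (-4 + M)*(4 + M))
(q(2)*87)*95 = ((-16 + 2²)*87)*95 = ((-16 + 4)*87)*95 = -12*87*95 = -1044*95 = -99180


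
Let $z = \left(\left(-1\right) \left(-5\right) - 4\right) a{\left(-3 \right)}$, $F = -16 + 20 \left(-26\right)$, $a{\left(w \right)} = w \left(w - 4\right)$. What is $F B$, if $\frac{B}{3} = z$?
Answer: $-33768$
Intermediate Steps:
$a{\left(w \right)} = w \left(-4 + w\right)$
$F = -536$ ($F = -16 - 520 = -536$)
$z = 21$ ($z = \left(\left(-1\right) \left(-5\right) - 4\right) \left(- 3 \left(-4 - 3\right)\right) = \left(5 - 4\right) \left(\left(-3\right) \left(-7\right)\right) = 1 \cdot 21 = 21$)
$B = 63$ ($B = 3 \cdot 21 = 63$)
$F B = \left(-536\right) 63 = -33768$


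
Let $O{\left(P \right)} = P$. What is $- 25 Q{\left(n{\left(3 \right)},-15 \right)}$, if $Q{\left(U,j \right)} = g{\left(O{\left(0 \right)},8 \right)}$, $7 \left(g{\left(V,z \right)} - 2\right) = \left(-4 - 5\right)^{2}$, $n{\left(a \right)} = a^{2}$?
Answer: $- \frac{2375}{7} \approx -339.29$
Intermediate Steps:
$g{\left(V,z \right)} = \frac{95}{7}$ ($g{\left(V,z \right)} = 2 + \frac{\left(-4 - 5\right)^{2}}{7} = 2 + \frac{\left(-9\right)^{2}}{7} = 2 + \frac{1}{7} \cdot 81 = 2 + \frac{81}{7} = \frac{95}{7}$)
$Q{\left(U,j \right)} = \frac{95}{7}$
$- 25 Q{\left(n{\left(3 \right)},-15 \right)} = \left(-25\right) \frac{95}{7} = - \frac{2375}{7}$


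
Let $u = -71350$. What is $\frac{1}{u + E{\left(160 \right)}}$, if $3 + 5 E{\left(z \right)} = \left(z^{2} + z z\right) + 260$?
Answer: $- \frac{5}{305293} \approx -1.6378 \cdot 10^{-5}$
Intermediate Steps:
$E{\left(z \right)} = \frac{257}{5} + \frac{2 z^{2}}{5}$ ($E{\left(z \right)} = - \frac{3}{5} + \frac{\left(z^{2} + z z\right) + 260}{5} = - \frac{3}{5} + \frac{\left(z^{2} + z^{2}\right) + 260}{5} = - \frac{3}{5} + \frac{2 z^{2} + 260}{5} = - \frac{3}{5} + \frac{260 + 2 z^{2}}{5} = - \frac{3}{5} + \left(52 + \frac{2 z^{2}}{5}\right) = \frac{257}{5} + \frac{2 z^{2}}{5}$)
$\frac{1}{u + E{\left(160 \right)}} = \frac{1}{-71350 + \left(\frac{257}{5} + \frac{2 \cdot 160^{2}}{5}\right)} = \frac{1}{-71350 + \left(\frac{257}{5} + \frac{2}{5} \cdot 25600\right)} = \frac{1}{-71350 + \left(\frac{257}{5} + 10240\right)} = \frac{1}{-71350 + \frac{51457}{5}} = \frac{1}{- \frac{305293}{5}} = - \frac{5}{305293}$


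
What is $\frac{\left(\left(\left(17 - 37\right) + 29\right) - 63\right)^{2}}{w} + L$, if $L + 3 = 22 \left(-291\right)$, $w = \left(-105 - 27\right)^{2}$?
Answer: $- \frac{3099939}{484} \approx -6404.8$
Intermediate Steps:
$w = 17424$ ($w = \left(-132\right)^{2} = 17424$)
$L = -6405$ ($L = -3 + 22 \left(-291\right) = -3 - 6402 = -6405$)
$\frac{\left(\left(\left(17 - 37\right) + 29\right) - 63\right)^{2}}{w} + L = \frac{\left(\left(\left(17 - 37\right) + 29\right) - 63\right)^{2}}{17424} - 6405 = \left(\left(-20 + 29\right) - 63\right)^{2} \cdot \frac{1}{17424} - 6405 = \left(9 - 63\right)^{2} \cdot \frac{1}{17424} - 6405 = \left(-54\right)^{2} \cdot \frac{1}{17424} - 6405 = 2916 \cdot \frac{1}{17424} - 6405 = \frac{81}{484} - 6405 = - \frac{3099939}{484}$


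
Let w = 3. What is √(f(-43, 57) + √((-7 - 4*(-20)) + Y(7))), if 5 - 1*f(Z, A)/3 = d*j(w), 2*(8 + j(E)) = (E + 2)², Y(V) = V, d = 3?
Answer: √(-102 + 16*√5)/2 ≈ 4.0689*I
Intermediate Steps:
j(E) = -8 + (2 + E)²/2 (j(E) = -8 + (E + 2)²/2 = -8 + (2 + E)²/2)
f(Z, A) = -51/2 (f(Z, A) = 15 - 9*(-8 + (2 + 3)²/2) = 15 - 9*(-8 + (½)*5²) = 15 - 9*(-8 + (½)*25) = 15 - 9*(-8 + 25/2) = 15 - 9*9/2 = 15 - 3*27/2 = 15 - 81/2 = -51/2)
√(f(-43, 57) + √((-7 - 4*(-20)) + Y(7))) = √(-51/2 + √((-7 - 4*(-20)) + 7)) = √(-51/2 + √((-7 + 80) + 7)) = √(-51/2 + √(73 + 7)) = √(-51/2 + √80) = √(-51/2 + 4*√5)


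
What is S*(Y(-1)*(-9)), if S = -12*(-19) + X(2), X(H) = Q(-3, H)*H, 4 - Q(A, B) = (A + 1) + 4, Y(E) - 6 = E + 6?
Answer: -22968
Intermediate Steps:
Y(E) = 12 + E (Y(E) = 6 + (E + 6) = 6 + (6 + E) = 12 + E)
Q(A, B) = -1 - A (Q(A, B) = 4 - ((A + 1) + 4) = 4 - ((1 + A) + 4) = 4 - (5 + A) = 4 + (-5 - A) = -1 - A)
X(H) = 2*H (X(H) = (-1 - 1*(-3))*H = (-1 + 3)*H = 2*H)
S = 232 (S = -12*(-19) + 2*2 = 228 + 4 = 232)
S*(Y(-1)*(-9)) = 232*((12 - 1)*(-9)) = 232*(11*(-9)) = 232*(-99) = -22968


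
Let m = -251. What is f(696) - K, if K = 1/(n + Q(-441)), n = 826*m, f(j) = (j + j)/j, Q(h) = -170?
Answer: 414993/207496 ≈ 2.0000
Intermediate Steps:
f(j) = 2 (f(j) = (2*j)/j = 2)
n = -207326 (n = 826*(-251) = -207326)
K = -1/207496 (K = 1/(-207326 - 170) = 1/(-207496) = -1/207496 ≈ -4.8194e-6)
f(696) - K = 2 - 1*(-1/207496) = 2 + 1/207496 = 414993/207496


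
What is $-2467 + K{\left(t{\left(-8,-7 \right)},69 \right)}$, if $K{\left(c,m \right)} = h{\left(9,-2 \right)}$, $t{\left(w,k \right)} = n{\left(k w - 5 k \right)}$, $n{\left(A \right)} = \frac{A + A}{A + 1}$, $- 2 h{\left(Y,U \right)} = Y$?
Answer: $- \frac{4943}{2} \approx -2471.5$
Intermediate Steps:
$h{\left(Y,U \right)} = - \frac{Y}{2}$
$n{\left(A \right)} = \frac{2 A}{1 + A}$
$t{\left(w,k \right)} = \frac{2 \left(- 5 k + k w\right)}{1 - 5 k + k w}$ ($t{\left(w,k \right)} = \frac{2 \left(k w - 5 k\right)}{1 + \left(k w - 5 k\right)} = \frac{2 \left(- 5 k + k w\right)}{1 + \left(- 5 k + k w\right)} = \frac{2 \left(- 5 k + k w\right)}{1 - 5 k + k w}$)
$K{\left(c,m \right)} = - \frac{9}{2}$ ($K{\left(c,m \right)} = \left(- \frac{1}{2}\right) 9 = - \frac{9}{2}$)
$-2467 + K{\left(t{\left(-8,-7 \right)},69 \right)} = -2467 - \frac{9}{2} = - \frac{4943}{2}$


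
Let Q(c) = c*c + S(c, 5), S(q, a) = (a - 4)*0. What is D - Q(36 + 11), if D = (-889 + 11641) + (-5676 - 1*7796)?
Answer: -4929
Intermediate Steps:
S(q, a) = 0 (S(q, a) = (-4 + a)*0 = 0)
Q(c) = c² (Q(c) = c*c + 0 = c² + 0 = c²)
D = -2720 (D = 10752 + (-5676 - 7796) = 10752 - 13472 = -2720)
D - Q(36 + 11) = -2720 - (36 + 11)² = -2720 - 1*47² = -2720 - 1*2209 = -2720 - 2209 = -4929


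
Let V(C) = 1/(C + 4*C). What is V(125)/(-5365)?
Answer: -1/3353125 ≈ -2.9823e-7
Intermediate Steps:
V(C) = 1/(5*C)
V(125)/(-5365) = ((1/5)/125)/(-5365) = ((1/5)*(1/125))*(-1/5365) = (1/625)*(-1/5365) = -1/3353125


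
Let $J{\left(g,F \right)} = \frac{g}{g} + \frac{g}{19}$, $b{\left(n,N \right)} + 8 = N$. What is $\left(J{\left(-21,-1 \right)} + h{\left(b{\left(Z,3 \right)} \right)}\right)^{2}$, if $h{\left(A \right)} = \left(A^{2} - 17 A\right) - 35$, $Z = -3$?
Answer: $\frac{2024929}{361} \approx 5609.2$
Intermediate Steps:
$b{\left(n,N \right)} = -8 + N$
$J{\left(g,F \right)} = 1 + \frac{g}{19}$ ($J{\left(g,F \right)} = 1 + g \frac{1}{19} = 1 + \frac{g}{19}$)
$h{\left(A \right)} = -35 + A^{2} - 17 A$
$\left(J{\left(-21,-1 \right)} + h{\left(b{\left(Z,3 \right)} \right)}\right)^{2} = \left(\left(1 + \frac{1}{19} \left(-21\right)\right) - \left(35 - \left(-8 + 3\right)^{2} + 17 \left(-8 + 3\right)\right)\right)^{2} = \left(\left(1 - \frac{21}{19}\right) - \left(-50 - 25\right)\right)^{2} = \left(- \frac{2}{19} + \left(-35 + 25 + 85\right)\right)^{2} = \left(- \frac{2}{19} + 75\right)^{2} = \left(\frac{1423}{19}\right)^{2} = \frac{2024929}{361}$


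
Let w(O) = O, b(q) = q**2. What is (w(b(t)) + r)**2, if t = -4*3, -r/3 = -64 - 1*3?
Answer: 119025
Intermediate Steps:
r = 201 (r = -3*(-64 - 1*3) = -3*(-64 - 3) = -3*(-67) = 201)
t = -12
(w(b(t)) + r)**2 = ((-12)**2 + 201)**2 = (144 + 201)**2 = 345**2 = 119025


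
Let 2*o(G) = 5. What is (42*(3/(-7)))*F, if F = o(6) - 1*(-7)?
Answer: -171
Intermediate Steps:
o(G) = 5/2 (o(G) = (1/2)*5 = 5/2)
F = 19/2 (F = 5/2 - 1*(-7) = 5/2 + 7 = 19/2 ≈ 9.5000)
(42*(3/(-7)))*F = (42*(3/(-7)))*(19/2) = (42*(3*(-1/7)))*(19/2) = (42*(-3/7))*(19/2) = -18*19/2 = -171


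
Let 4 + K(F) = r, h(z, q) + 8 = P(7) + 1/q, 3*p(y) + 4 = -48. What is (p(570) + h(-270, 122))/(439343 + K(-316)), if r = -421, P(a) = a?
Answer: -6707/160643988 ≈ -4.1751e-5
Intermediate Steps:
p(y) = -52/3 (p(y) = -4/3 + (⅓)*(-48) = -4/3 - 16 = -52/3)
h(z, q) = -1 + 1/q (h(z, q) = -8 + (7 + 1/q) = -1 + 1/q)
K(F) = -425 (K(F) = -4 - 421 = -425)
(p(570) + h(-270, 122))/(439343 + K(-316)) = (-52/3 + (1 - 1*122)/122)/(439343 - 425) = (-52/3 + (1 - 122)/122)/438918 = (-52/3 + (1/122)*(-121))*(1/438918) = (-52/3 - 121/122)*(1/438918) = -6707/366*1/438918 = -6707/160643988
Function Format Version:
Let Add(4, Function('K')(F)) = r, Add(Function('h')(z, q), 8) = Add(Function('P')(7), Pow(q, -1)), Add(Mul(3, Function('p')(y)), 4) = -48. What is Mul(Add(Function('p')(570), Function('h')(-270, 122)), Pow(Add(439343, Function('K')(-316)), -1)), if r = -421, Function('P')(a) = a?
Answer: Rational(-6707, 160643988) ≈ -4.1751e-5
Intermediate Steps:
Function('p')(y) = Rational(-52, 3) (Function('p')(y) = Add(Rational(-4, 3), Mul(Rational(1, 3), -48)) = Add(Rational(-4, 3), -16) = Rational(-52, 3))
Function('h')(z, q) = Add(-1, Pow(q, -1)) (Function('h')(z, q) = Add(-8, Add(7, Pow(q, -1))) = Add(-1, Pow(q, -1)))
Function('K')(F) = -425 (Function('K')(F) = Add(-4, -421) = -425)
Mul(Add(Function('p')(570), Function('h')(-270, 122)), Pow(Add(439343, Function('K')(-316)), -1)) = Mul(Add(Rational(-52, 3), Mul(Pow(122, -1), Add(1, Mul(-1, 122)))), Pow(Add(439343, -425), -1)) = Mul(Add(Rational(-52, 3), Mul(Rational(1, 122), Add(1, -122))), Pow(438918, -1)) = Mul(Add(Rational(-52, 3), Mul(Rational(1, 122), -121)), Rational(1, 438918)) = Mul(Add(Rational(-52, 3), Rational(-121, 122)), Rational(1, 438918)) = Mul(Rational(-6707, 366), Rational(1, 438918)) = Rational(-6707, 160643988)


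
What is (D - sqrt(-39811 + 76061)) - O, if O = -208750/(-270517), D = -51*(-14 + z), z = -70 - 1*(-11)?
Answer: 1006926041/270517 - 25*sqrt(58) ≈ 3531.8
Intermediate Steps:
z = -59 (z = -70 + 11 = -59)
D = 3723 (D = -51*(-14 - 59) = -51*(-73) = 3723)
O = 208750/270517 (O = -208750*(-1/270517) = 208750/270517 ≈ 0.77167)
(D - sqrt(-39811 + 76061)) - O = (3723 - sqrt(-39811 + 76061)) - 1*208750/270517 = (3723 - sqrt(36250)) - 208750/270517 = (3723 - 25*sqrt(58)) - 208750/270517 = 1006926041/270517 - 25*sqrt(58)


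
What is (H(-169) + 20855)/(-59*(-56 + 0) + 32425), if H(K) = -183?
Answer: 20672/35729 ≈ 0.57858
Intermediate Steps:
(H(-169) + 20855)/(-59*(-56 + 0) + 32425) = (-183 + 20855)/(-59*(-56 + 0) + 32425) = 20672/(-59*(-56) + 32425) = 20672/(3304 + 32425) = 20672/35729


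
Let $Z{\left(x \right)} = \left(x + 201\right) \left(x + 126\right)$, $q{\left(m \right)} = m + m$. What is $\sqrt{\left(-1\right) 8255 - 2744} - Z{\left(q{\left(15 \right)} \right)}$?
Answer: $-36036 + i \sqrt{10999} \approx -36036.0 + 104.88 i$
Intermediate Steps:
$q{\left(m \right)} = 2 m$
$Z{\left(x \right)} = \left(126 + x\right) \left(201 + x\right)$ ($Z{\left(x \right)} = \left(201 + x\right) \left(126 + x\right) = \left(126 + x\right) \left(201 + x\right)$)
$\sqrt{\left(-1\right) 8255 - 2744} - Z{\left(q{\left(15 \right)} \right)} = \sqrt{\left(-1\right) 8255 - 2744} - \left(25326 + \left(2 \cdot 15\right)^{2} + 327 \cdot 2 \cdot 15\right) = \sqrt{-8255 - 2744} - \left(25326 + 30^{2} + 327 \cdot 30\right) = \sqrt{-10999} - \left(25326 + 900 + 9810\right) = i \sqrt{10999} - 36036 = -36036 + i \sqrt{10999}$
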